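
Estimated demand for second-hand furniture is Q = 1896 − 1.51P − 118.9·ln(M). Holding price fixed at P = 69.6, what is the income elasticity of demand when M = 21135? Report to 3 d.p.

-0.196

At P = 69.6, M = 21135: Q = 606.816.
Holding P constant, ∂Q/∂M = -118.9/M = -0.00562574.
η_M = (∂Q/∂M)·(M/Q) = -0.00562574 × (21135/606.816) = -0.196.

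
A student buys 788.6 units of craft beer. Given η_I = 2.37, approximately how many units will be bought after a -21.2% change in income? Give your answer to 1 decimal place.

392.4

%ΔQ ≈ η × %ΔI = 2.37 × (-21.2%) = -50.244%.
New Q ≈ 788.6 × (1 − 0.50244) = 392.4.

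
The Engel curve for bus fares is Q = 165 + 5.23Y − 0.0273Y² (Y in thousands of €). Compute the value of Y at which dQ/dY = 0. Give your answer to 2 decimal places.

95.79

dQ/dY = 5.23 − 0.0546Y.
The good is inferior where dQ/dY < 0. Setting dQ/dY = 0 gives Y = 5.23 / 0.0546 = 95.79.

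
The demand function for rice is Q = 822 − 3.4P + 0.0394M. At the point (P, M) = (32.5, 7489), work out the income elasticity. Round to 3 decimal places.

At P = 32.5, M = 7489: Q = 1006.567.
Holding P constant, ∂Q/∂M = 0.0394.
η_M = (∂Q/∂M)·(M/Q) = 0.0394 × (7489/1006.567) = 0.293.

0.293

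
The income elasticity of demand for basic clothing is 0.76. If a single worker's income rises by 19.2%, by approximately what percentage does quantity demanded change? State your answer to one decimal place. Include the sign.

14.6%

%ΔQ ≈ η × %ΔI = 0.76 × 19.2% = 14.6%.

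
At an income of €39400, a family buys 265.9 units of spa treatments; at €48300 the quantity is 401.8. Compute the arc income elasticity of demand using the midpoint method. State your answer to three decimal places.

2.006

ΔQ = 401.8 − 265.9 = 135.9; midpoint Q̄ = (265.9 + 401.8)/2 = 333.85.
ΔI = 48300 − 39400 = 8900; midpoint Ī = (39400 + 48300)/2 = 43850.
η = (ΔQ/Q̄) ÷ (ΔI/Ī) = (135.9/333.85) ÷ (8900/43850) = 2.006.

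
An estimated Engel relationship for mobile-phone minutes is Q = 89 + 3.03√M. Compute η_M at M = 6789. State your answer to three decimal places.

0.369

At M = 6789: Q = 338.658.
dQ/dM = 3.03/(2√M) = 0.018387 at this income.
η = (dQ/dM)·(M/Q) = 0.018387 × (6789/338.658) = 0.369.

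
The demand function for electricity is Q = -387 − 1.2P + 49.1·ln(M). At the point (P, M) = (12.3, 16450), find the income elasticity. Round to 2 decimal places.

0.66

At P = 12.3, M = 16450: Q = 74.907.
Holding P constant, ∂Q/∂M = 49.1/M = 0.0029848.
η_M = (∂Q/∂M)·(M/Q) = 0.0029848 × (16450/74.907) = 0.66.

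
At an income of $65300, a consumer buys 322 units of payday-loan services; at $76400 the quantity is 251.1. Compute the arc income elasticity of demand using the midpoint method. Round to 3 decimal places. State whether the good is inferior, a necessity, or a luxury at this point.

ΔQ = 251.1 − 322 = -70.9; midpoint Q̄ = (322 + 251.1)/2 = 286.55.
ΔI = 76400 − 65300 = 11100; midpoint Ī = (65300 + 76400)/2 = 70850.
η = (ΔQ/Q̄) ÷ (ΔI/Ī) = (-70.9/286.55) ÷ (11100/70850) = -1.579.
η < 0 ⇒ inferior good.

-1.579 (inferior good)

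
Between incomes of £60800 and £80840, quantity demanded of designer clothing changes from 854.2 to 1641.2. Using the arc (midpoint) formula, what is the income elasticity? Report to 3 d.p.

ΔQ = 1641.2 − 854.2 = 787; midpoint Q̄ = (854.2 + 1641.2)/2 = 1247.7.
ΔI = 80840 − 60800 = 20040; midpoint Ī = (60800 + 80840)/2 = 70820.
η = (ΔQ/Q̄) ÷ (ΔI/Ī) = (787/1247.7) ÷ (20040/70820) = 2.229.

2.229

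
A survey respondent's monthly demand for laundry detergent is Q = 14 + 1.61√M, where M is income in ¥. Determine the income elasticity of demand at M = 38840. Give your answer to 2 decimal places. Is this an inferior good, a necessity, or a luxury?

At M = 38840: Q = 331.297.
dQ/dM = 1.61/(2√M) = 0.00408466 at this income.
η = (dQ/dM)·(M/Q) = 0.00408466 × (38840/331.297) = 0.48.
Since 0 < η < 1, the good is a necessity.

0.48 (necessity)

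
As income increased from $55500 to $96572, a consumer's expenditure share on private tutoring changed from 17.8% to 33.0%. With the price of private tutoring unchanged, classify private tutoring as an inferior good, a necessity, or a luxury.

luxury

The budget share rises as income rises, so η > 1.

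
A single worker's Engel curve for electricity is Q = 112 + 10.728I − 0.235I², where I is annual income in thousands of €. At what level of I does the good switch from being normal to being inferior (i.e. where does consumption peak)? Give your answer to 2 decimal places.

22.83

dQ/dI = 10.728 − 0.47I.
The good is inferior where dQ/dI < 0. Setting dQ/dI = 0 gives I = 10.728 / 0.47 = 22.83.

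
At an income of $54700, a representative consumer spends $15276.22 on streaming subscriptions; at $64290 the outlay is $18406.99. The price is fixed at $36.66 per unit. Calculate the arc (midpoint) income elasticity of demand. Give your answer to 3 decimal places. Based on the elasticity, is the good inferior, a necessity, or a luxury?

1.153 (luxury)

With a constant price, Q₁ = 15276.22/36.66 = 416.700 and Q₂ = 18406.99/36.66 = 502.100 (equivalently, work directly with expenditure since P cancels).
Midpoint %ΔQ = (18406.99 − 15276.22)/16841.61 = 0.18589; midpoint %ΔI = (64290 − 54700)/59495 = 0.16119.
η = 0.18589 / 0.16119 = 1.153.
η > 1 ⇒ luxury.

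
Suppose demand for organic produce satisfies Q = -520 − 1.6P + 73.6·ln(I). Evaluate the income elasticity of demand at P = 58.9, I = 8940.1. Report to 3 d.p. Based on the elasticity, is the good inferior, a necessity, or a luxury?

1.329 (luxury)

At P = 58.9, I = 8940.1: Q = 55.395.
Holding P constant, ∂Q/∂I = 73.6/I = 0.00823257.
η_I = (∂Q/∂I)·(I/Q) = 0.00823257 × (8940.1/55.395) = 1.329.
Since η > 1, this is a luxury.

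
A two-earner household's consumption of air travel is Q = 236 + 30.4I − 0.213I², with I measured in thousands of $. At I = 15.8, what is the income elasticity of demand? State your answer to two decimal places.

0.56

At I = 15.8: Q = 663.1467.
dQ/dI = 30.4 − 0.426I = 23.66920.
η = (dQ/dI)·(I/Q) = 23.66920 × (15.8/663.1467) = 0.56.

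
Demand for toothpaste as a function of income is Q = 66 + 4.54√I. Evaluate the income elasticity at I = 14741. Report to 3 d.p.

At I = 14741: Q = 617.213.
dQ/dI = 4.54/(2√I) = 0.0186966 at this income.
η = (dQ/dI)·(I/Q) = 0.0186966 × (14741/617.213) = 0.447.

0.447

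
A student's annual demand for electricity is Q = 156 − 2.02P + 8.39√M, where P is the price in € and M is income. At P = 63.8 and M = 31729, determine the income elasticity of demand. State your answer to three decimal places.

0.491

At P = 63.8, M = 31729: Q = 1521.604.
Holding P constant, ∂Q/∂M = 8.39/(2√M) = 0.0235507.
η_M = (∂Q/∂M)·(M/Q) = 0.0235507 × (31729/1521.604) = 0.491.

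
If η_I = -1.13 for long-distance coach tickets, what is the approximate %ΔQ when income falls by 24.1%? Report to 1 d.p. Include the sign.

27.2%

%ΔQ ≈ η × %ΔI = -1.13 × (-24.1%) = 27.2%.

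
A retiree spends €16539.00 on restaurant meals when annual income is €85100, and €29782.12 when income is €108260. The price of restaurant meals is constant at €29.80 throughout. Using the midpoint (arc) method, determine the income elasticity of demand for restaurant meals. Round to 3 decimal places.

With a constant price, Q₁ = 16539.00/29.80 = 555.000 and Q₂ = 29782.12/29.80 = 999.400 (equivalently, work directly with expenditure since P cancels).
Midpoint %ΔQ = (29782.12 − 16539.00)/23160.56 = 0.57180; midpoint %ΔI = (108260 − 85100)/96680 = 0.23955.
η = 0.57180 / 0.23955 = 2.387.

2.387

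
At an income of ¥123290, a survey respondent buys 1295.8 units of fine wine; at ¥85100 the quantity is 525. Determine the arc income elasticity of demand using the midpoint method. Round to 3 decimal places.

2.310

ΔQ = 525 − 1295.8 = -770.8; midpoint Q̄ = (1295.8 + 525)/2 = 910.4.
ΔI = 85100 − 123290 = -38190; midpoint Ī = (123290 + 85100)/2 = 104195.
η = (ΔQ/Q̄) ÷ (ΔI/Ī) = (-770.8/910.4) ÷ (-38190/104195) = 2.310.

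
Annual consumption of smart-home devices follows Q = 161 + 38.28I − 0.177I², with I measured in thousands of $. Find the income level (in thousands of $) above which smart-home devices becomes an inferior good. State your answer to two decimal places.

dQ/dI = 38.28 − 0.354I.
The good is inferior where dQ/dI < 0. Setting dQ/dI = 0 gives I = 38.28 / 0.354 = 108.14.

108.14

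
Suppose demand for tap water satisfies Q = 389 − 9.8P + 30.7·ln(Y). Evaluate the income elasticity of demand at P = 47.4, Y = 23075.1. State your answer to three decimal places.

0.132

At P = 47.4, Y = 23075.1: Q = 232.908.
Holding P constant, ∂Q/∂Y = 30.7/Y = 0.00133044.
η_Y = (∂Q/∂Y)·(Y/Q) = 0.00133044 × (23075.1/232.908) = 0.132.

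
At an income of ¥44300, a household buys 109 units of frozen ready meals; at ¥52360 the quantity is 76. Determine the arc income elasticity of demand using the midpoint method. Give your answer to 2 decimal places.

-2.14

ΔQ = 76 − 109 = -33; midpoint Q̄ = (109 + 76)/2 = 92.5.
ΔI = 52360 − 44300 = 8060; midpoint Ī = (44300 + 52360)/2 = 48330.
η = (ΔQ/Q̄) ÷ (ΔI/Ī) = (-33/92.5) ÷ (8060/48330) = -2.14.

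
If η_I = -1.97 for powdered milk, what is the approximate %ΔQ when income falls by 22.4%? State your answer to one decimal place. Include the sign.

%ΔQ ≈ η × %ΔI = -1.97 × (-22.4%) = 44.1%.

44.1%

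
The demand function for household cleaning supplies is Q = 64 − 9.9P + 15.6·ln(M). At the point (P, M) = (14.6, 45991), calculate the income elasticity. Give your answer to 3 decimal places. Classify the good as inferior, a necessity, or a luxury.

0.179 (necessity)

At P = 14.6, M = 45991: Q = 86.945.
Holding P constant, ∂Q/∂M = 15.6/M = 0.000339197.
η_M = (∂Q/∂M)·(M/Q) = 0.000339197 × (45991/86.945) = 0.179.
Since 0 < η < 1, this is a necessity.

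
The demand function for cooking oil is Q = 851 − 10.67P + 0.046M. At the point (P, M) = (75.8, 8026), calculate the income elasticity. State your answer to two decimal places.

0.90

At P = 75.8, M = 8026: Q = 411.410.
Holding P constant, ∂Q/∂M = 0.046.
η_M = (∂Q/∂M)·(M/Q) = 0.046 × (8026/411.410) = 0.90.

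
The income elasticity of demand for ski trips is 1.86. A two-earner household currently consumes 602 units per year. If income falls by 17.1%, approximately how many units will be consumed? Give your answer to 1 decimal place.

410.5

%ΔQ ≈ η × %ΔI = 1.86 × (-17.1%) = -31.806%.
New Q ≈ 602 × (1 − 0.31806) = 410.5.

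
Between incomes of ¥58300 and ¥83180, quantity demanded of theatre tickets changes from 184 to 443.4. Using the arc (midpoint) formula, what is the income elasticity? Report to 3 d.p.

2.351

ΔQ = 443.4 − 184 = 259.4; midpoint Q̄ = (184 + 443.4)/2 = 313.7.
ΔI = 83180 − 58300 = 24880; midpoint Ī = (58300 + 83180)/2 = 70740.
η = (ΔQ/Q̄) ÷ (ΔI/Ī) = (259.4/313.7) ÷ (24880/70740) = 2.351.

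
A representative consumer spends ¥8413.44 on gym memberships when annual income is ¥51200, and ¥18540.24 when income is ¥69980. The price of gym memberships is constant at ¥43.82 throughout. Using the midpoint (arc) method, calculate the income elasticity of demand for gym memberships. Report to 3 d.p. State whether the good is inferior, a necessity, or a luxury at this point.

2.424 (luxury)

With a constant price, Q₁ = 8413.44/43.82 = 192.000 and Q₂ = 18540.24/43.82 = 423.100 (equivalently, work directly with expenditure since P cancels).
Midpoint %ΔQ = (18540.24 − 8413.44)/13476.84 = 0.75142; midpoint %ΔI = (69980 − 51200)/60590 = 0.30995.
η = 0.75142 / 0.30995 = 2.424.
η > 1 ⇒ luxury.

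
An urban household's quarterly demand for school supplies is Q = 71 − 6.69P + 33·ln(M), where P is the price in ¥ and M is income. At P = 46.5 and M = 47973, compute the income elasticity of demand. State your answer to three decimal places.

At P = 46.5, M = 47973: Q = 115.602.
Holding P constant, ∂Q/∂M = 33/M = 0.000687887.
η_M = (∂Q/∂M)·(M/Q) = 0.000687887 × (47973/115.602) = 0.285.

0.285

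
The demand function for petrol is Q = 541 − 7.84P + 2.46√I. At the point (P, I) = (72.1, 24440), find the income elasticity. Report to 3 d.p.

0.534

At P = 72.1, I = 24440: Q = 360.315.
Holding P constant, ∂Q/∂I = 2.46/(2√I) = 0.00786782.
η_I = (∂Q/∂I)·(I/Q) = 0.00786782 × (24440/360.315) = 0.534.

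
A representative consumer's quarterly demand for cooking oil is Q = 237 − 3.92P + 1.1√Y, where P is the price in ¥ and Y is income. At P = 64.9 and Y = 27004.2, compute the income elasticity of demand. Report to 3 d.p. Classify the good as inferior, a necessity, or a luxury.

0.553 (necessity)

At P = 64.9, Y = 27004.2: Q = 163.355.
Holding P constant, ∂Q/∂Y = 1.1/(2√Y) = 0.00334693.
η_Y = (∂Q/∂Y)·(Y/Q) = 0.00334693 × (27004.2/163.355) = 0.553.
Since 0 < η < 1, this is a necessity.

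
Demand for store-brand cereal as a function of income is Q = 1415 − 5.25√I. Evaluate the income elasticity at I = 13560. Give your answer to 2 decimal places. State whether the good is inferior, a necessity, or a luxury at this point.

At I = 13560: Q = 803.651.
dQ/dI = -5.25/(2√I) = -0.0225424 at this income.
η = (dQ/dI)·(I/Q) = -0.0225424 × (13560/803.651) = -0.38.
Since η < 0, the good is an inferior good.

-0.38 (inferior good)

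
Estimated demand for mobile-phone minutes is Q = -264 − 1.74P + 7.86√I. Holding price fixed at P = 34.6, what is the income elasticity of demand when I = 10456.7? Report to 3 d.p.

At P = 34.6, I = 10456.7: Q = 479.544.
Holding P constant, ∂Q/∂I = 7.86/(2√I) = 0.0384322.
η_I = (∂Q/∂I)·(I/Q) = 0.0384322 × (10456.7/479.544) = 0.838.

0.838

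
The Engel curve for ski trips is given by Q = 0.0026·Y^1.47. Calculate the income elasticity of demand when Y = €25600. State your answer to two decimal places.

1.47

For Q = A·Y^β the income elasticity is constant and equal to β.
Here β = 1.47, so η = 1.47.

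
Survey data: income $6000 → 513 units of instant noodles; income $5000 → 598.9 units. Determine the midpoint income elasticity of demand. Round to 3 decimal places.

-0.850

ΔQ = 598.9 − 513 = 85.9; midpoint Q̄ = (513 + 598.9)/2 = 555.95.
ΔI = 5000 − 6000 = -1000; midpoint Ī = (6000 + 5000)/2 = 5500.
η = (ΔQ/Q̄) ÷ (ΔI/Ī) = (85.9/555.95) ÷ (-1000/5500) = -0.850.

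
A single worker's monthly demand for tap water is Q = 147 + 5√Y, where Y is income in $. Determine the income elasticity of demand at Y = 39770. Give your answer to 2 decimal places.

0.44

At Y = 39770: Q = 1144.121.
dQ/dY = 5/(2√Y) = 0.0125361 at this income.
η = (dQ/dY)·(Y/Q) = 0.0125361 × (39770/1144.121) = 0.44.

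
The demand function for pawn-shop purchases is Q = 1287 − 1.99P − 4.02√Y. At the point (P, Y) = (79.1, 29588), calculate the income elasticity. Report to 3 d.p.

At P = 79.1, Y = 29588: Q = 438.104.
Holding P constant, ∂Q/∂Y = -4.02/(2√Y) = -0.0116853.
η_Y = (∂Q/∂Y)·(Y/Q) = -0.0116853 × (29588/438.104) = -0.789.

-0.789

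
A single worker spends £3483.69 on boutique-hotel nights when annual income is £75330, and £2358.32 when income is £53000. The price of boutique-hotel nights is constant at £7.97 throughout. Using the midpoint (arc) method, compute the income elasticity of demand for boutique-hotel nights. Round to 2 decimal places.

1.11

With a constant price, Q₁ = 3483.69/7.97 = 437.100 and Q₂ = 2358.32/7.97 = 295.900 (equivalently, work directly with expenditure since P cancels).
Midpoint %ΔQ = (2358.32 − 3483.69)/2921.01 = -0.38527; midpoint %ΔI = (53000 − 75330)/64165 = -0.34801.
η = -0.38527 / -0.34801 = 1.11.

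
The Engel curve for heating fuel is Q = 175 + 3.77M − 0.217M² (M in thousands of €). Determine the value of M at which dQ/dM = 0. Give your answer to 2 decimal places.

8.69

dQ/dM = 3.77 − 0.434M.
The good is inferior where dQ/dM < 0. Setting dQ/dM = 0 gives M = 3.77 / 0.434 = 8.69.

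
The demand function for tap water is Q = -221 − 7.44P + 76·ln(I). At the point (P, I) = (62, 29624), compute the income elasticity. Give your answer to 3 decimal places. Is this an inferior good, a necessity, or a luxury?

At P = 62, I = 29624: Q = 100.242.
Holding P constant, ∂Q/∂I = 76/I = 0.00256549.
η_I = (∂Q/∂I)·(I/Q) = 0.00256549 × (29624/100.242) = 0.758.
Since 0 < η < 1, this is a necessity.

0.758 (necessity)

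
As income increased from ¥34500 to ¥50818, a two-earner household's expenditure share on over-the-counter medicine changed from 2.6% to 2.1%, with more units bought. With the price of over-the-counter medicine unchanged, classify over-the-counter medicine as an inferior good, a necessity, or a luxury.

necessity

Quantity rises but the budget share falls as income rises, so 0 < η < 1.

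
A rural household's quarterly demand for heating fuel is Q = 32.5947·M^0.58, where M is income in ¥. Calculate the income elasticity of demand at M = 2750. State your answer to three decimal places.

0.580

For Q = A·M^β the income elasticity is constant and equal to β.
Here β = 0.58, so η = 0.580.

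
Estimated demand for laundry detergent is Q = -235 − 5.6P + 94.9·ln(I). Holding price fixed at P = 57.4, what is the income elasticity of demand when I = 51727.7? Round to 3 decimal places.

At P = 57.4, I = 51727.7: Q = 473.581.
Holding P constant, ∂Q/∂I = 94.9/I = 0.00183461.
η_I = (∂Q/∂I)·(I/Q) = 0.00183461 × (51727.7/473.581) = 0.200.

0.200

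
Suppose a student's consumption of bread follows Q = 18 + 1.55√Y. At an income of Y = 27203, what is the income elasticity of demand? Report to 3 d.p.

0.467

At Y = 27203: Q = 273.647.
dQ/dY = 1.55/(2√Y) = 0.00469887 at this income.
η = (dQ/dY)·(Y/Q) = 0.00469887 × (27203/273.647) = 0.467.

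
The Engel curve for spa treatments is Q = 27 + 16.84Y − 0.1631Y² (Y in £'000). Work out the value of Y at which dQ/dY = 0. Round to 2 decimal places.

dQ/dY = 16.84 − 0.3262Y.
The good is inferior where dQ/dY < 0. Setting dQ/dY = 0 gives Y = 16.84 / 0.3262 = 51.62.

51.62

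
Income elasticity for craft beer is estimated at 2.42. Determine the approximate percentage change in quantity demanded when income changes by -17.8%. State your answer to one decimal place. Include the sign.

%ΔQ ≈ η × %ΔI = 2.42 × (-17.8%) = -43.1%.

-43.1%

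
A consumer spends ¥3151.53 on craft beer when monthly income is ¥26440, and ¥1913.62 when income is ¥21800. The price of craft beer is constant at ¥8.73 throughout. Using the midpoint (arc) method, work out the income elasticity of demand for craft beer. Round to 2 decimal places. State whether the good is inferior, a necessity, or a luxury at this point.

With a constant price, Q₁ = 3151.53/8.73 = 361.000 and Q₂ = 1913.62/8.73 = 219.200 (equivalently, work directly with expenditure since P cancels).
Midpoint %ΔQ = (1913.62 − 3151.53)/2532.57 = -0.48880; midpoint %ΔI = (21800 − 26440)/24120 = -0.19237.
η = -0.48880 / -0.19237 = 2.54.
η > 1 ⇒ luxury.

2.54 (luxury)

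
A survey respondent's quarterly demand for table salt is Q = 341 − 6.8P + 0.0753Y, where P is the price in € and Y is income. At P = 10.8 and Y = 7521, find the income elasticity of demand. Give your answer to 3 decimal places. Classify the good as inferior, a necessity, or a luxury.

At P = 10.8, Y = 7521: Q = 833.891.
Holding P constant, ∂Q/∂Y = 0.0753.
η_Y = (∂Q/∂Y)·(Y/Q) = 0.0753 × (7521/833.891) = 0.679.
Since 0 < η < 1, this is a necessity.

0.679 (necessity)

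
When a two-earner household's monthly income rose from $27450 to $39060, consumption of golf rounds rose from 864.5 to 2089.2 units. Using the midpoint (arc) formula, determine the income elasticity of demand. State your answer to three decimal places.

2.375

ΔQ = 2089.2 − 864.5 = 1224.7; midpoint Q̄ = (864.5 + 2089.2)/2 = 1476.85.
ΔI = 39060 − 27450 = 11610; midpoint Ī = (27450 + 39060)/2 = 33255.
η = (ΔQ/Q̄) ÷ (ΔI/Ī) = (1224.7/1476.85) ÷ (11610/33255) = 2.375.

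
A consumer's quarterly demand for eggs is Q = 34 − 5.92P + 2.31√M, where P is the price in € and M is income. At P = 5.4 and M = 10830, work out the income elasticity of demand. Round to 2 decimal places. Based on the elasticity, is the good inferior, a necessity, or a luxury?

0.50 (necessity)

At P = 5.4, M = 10830: Q = 242.427.
Holding P constant, ∂Q/∂M = 2.31/(2√M) = 0.0110986.
η_M = (∂Q/∂M)·(M/Q) = 0.0110986 × (10830/242.427) = 0.50.
Since 0 < η < 1, this is a necessity.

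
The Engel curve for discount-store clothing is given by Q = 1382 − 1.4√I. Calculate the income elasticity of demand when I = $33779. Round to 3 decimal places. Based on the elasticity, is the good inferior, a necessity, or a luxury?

At I = 33779: Q = 1124.693.
dQ/dI = -1.4/(2√I) = -0.00380868 at this income.
η = (dQ/dI)·(I/Q) = -0.00380868 × (33779/1124.693) = -0.114.
Since η < 0, the good is an inferior good.

-0.114 (inferior good)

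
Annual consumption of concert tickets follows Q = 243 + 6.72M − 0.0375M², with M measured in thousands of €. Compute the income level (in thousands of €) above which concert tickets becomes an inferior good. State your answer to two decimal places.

89.60

dQ/dM = 6.72 − 0.075M.
The good is inferior where dQ/dM < 0. Setting dQ/dM = 0 gives M = 6.72 / 0.075 = 89.60.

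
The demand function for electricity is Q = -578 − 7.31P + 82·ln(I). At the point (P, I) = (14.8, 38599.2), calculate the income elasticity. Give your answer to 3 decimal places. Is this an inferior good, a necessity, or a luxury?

At P = 14.8, I = 38599.2: Q = 179.813.
Holding P constant, ∂Q/∂I = 82/I = 0.0021244.
η_I = (∂Q/∂I)·(I/Q) = 0.0021244 × (38599.2/179.813) = 0.456.
Since 0 < η < 1, this is a necessity.

0.456 (necessity)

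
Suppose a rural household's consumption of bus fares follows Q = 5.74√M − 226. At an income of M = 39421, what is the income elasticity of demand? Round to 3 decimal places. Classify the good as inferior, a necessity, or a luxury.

At M = 39421: Q = 913.661.
dQ/dM = 5.74/(2√M) = 0.014455 at this income.
η = (dQ/dM)·(M/Q) = 0.014455 × (39421/913.661) = 0.624.
Since 0 < η < 1, the good is a necessity.

0.624 (necessity)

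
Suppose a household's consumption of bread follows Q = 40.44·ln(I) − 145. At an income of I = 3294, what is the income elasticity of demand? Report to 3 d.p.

0.222

At I = 3294: Q = 182.558.
dQ/dI = 40.44/I = 0.0122769 at this income.
η = (dQ/dI)·(I/Q) = 0.0122769 × (3294/182.558) = 0.222.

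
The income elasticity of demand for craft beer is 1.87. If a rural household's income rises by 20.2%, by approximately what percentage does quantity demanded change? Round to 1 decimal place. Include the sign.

%ΔQ ≈ η × %ΔI = 1.87 × 20.2% = 37.8%.

37.8%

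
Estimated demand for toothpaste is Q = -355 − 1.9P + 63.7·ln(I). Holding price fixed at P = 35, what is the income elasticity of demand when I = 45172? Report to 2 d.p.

At P = 35, I = 45172: Q = 261.251.
Holding P constant, ∂Q/∂I = 63.7/I = 0.00141017.
η_I = (∂Q/∂I)·(I/Q) = 0.00141017 × (45172/261.251) = 0.24.

0.24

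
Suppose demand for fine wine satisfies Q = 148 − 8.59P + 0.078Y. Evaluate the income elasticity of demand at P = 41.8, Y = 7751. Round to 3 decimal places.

At P = 41.8, Y = 7751: Q = 393.516.
Holding P constant, ∂Q/∂Y = 0.078.
η_Y = (∂Q/∂Y)·(Y/Q) = 0.078 × (7751/393.516) = 1.536.

1.536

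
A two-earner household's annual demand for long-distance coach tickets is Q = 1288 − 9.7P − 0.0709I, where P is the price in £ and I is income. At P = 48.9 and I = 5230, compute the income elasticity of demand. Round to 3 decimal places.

At P = 48.9, I = 5230: Q = 442.863.
Holding P constant, ∂Q/∂I = −0.0709.
η_I = (∂Q/∂I)·(I/Q) = -0.0709 × (5230/442.863) = -0.837.

-0.837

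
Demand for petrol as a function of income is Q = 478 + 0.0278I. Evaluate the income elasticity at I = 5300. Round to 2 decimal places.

0.24

At I = 5300: Q = 625.340.
dQ/dI = 0.0278.
η = (dQ/dI)·(I/Q) = 0.0278 × (5300/625.340) = 0.24.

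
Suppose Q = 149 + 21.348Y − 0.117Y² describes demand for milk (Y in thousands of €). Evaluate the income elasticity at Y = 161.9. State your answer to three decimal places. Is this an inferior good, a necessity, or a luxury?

-4.972 (inferior good)

At Y = 161.9: Q = 538.4828.
dQ/dY = 21.348 − 0.234Y = -16.53660.
η = (dQ/dY)·(Y/Q) = -16.53660 × (161.9/538.4828) = -4.972.
η < 0 ⇒ inferior good.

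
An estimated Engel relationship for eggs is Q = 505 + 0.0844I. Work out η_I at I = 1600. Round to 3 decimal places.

At I = 1600: Q = 640.040.
dQ/dI = 0.0844.
η = (dQ/dI)·(I/Q) = 0.0844 × (1600/640.040) = 0.211.

0.211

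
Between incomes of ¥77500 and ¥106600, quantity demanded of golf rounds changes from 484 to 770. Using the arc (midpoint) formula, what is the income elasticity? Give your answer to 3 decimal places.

1.443

ΔQ = 770 − 484 = 286; midpoint Q̄ = (484 + 770)/2 = 627.
ΔI = 106600 − 77500 = 29100; midpoint Ī = (77500 + 106600)/2 = 92050.
η = (ΔQ/Q̄) ÷ (ΔI/Ī) = (286/627) ÷ (29100/92050) = 1.443.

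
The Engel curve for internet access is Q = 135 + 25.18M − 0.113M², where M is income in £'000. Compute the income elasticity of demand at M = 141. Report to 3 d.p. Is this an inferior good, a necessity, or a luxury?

-0.655 (inferior good)

At M = 141: Q = 1438.8270.
dQ/dM = 25.18 − 0.226M = -6.68600.
η = (dQ/dM)·(M/Q) = -6.68600 × (141/1438.8270) = -0.655.
η < 0 ⇒ inferior good.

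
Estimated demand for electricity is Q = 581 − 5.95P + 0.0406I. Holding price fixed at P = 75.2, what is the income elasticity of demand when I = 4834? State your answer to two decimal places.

At P = 75.2, I = 4834: Q = 329.820.
Holding P constant, ∂Q/∂I = 0.0406.
η_I = (∂Q/∂I)·(I/Q) = 0.0406 × (4834/329.820) = 0.60.

0.60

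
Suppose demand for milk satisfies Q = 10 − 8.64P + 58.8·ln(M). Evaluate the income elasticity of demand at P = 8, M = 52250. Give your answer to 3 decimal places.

At P = 8, M = 52250: Q = 579.671.
Holding P constant, ∂Q/∂M = 58.8/M = 0.00112536.
η_M = (∂Q/∂M)·(M/Q) = 0.00112536 × (52250/579.671) = 0.101.

0.101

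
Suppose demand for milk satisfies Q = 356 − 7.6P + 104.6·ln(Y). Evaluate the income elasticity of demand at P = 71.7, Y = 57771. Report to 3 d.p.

At P = 71.7, Y = 57771: Q = 957.940.
Holding P constant, ∂Q/∂Y = 104.6/Y = 0.0018106.
η_Y = (∂Q/∂Y)·(Y/Q) = 0.0018106 × (57771/957.940) = 0.109.

0.109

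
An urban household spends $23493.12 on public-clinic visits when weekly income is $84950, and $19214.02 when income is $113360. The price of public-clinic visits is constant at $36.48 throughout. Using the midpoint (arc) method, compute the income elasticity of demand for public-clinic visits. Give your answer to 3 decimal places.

With a constant price, Q₁ = 23493.12/36.48 = 644.000 and Q₂ = 19214.02/36.48 = 526.700 (equivalently, work directly with expenditure since P cancels).
Midpoint %ΔQ = (19214.02 − 23493.12)/21353.57 = -0.20039; midpoint %ΔI = (113360 − 84950)/99155 = 0.28652.
η = -0.20039 / 0.28652 = -0.699.

-0.699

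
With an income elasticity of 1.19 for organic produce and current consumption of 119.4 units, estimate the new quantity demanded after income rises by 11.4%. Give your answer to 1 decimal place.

135.6

%ΔQ ≈ η × %ΔI = 1.19 × 11.4% = 13.566%.
New Q ≈ 119.4 × (1 + 0.13566) = 135.6.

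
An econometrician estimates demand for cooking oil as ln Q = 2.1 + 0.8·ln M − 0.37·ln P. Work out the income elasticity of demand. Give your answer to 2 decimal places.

In a log-linear demand, the coefficient on ln M is the income elasticity.
So η = 0.80.

0.80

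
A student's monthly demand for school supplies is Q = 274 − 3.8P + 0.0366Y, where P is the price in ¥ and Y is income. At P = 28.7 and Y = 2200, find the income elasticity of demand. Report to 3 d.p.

At P = 28.7, Y = 2200: Q = 245.460.
Holding P constant, ∂Q/∂Y = 0.0366.
η_Y = (∂Q/∂Y)·(Y/Q) = 0.0366 × (2200/245.460) = 0.328.

0.328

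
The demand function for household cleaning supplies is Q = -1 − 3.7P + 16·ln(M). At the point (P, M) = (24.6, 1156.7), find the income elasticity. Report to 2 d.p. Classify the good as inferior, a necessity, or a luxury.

0.77 (necessity)

At P = 24.6, M = 1156.7: Q = 20.833.
Holding P constant, ∂Q/∂M = 16/M = 0.0138325.
η_M = (∂Q/∂M)·(M/Q) = 0.0138325 × (1156.7/20.833) = 0.77.
Since 0 < η < 1, this is a necessity.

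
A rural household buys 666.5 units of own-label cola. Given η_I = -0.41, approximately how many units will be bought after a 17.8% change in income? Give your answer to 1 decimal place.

617.9

%ΔQ ≈ η × %ΔI = -0.41 × 17.8% = -7.298%.
New Q ≈ 666.5 × (1 − 0.07298) = 617.9.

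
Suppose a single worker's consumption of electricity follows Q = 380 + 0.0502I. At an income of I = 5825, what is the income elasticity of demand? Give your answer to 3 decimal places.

0.435

At I = 5825: Q = 672.415.
dQ/dI = 0.0502.
η = (dQ/dI)·(I/Q) = 0.0502 × (5825/672.415) = 0.435.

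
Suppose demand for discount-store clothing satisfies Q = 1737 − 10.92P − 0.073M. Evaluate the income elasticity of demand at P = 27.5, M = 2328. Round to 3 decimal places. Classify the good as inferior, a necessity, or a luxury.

At P = 27.5, M = 2328: Q = 1266.756.
Holding P constant, ∂Q/∂M = −0.073.
η_M = (∂Q/∂M)·(M/Q) = -0.073 × (2328/1266.756) = -0.134.
Since η < 0, this is an inferior good.

-0.134 (inferior good)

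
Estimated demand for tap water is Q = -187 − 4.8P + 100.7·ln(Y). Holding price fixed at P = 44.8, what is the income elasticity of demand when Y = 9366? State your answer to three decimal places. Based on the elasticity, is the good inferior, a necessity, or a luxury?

At P = 44.8, Y = 9366: Q = 518.846.
Holding P constant, ∂Q/∂Y = 100.7/Y = 0.0107517.
η_Y = (∂Q/∂Y)·(Y/Q) = 0.0107517 × (9366/518.846) = 0.194.
Since 0 < η < 1, this is a necessity.

0.194 (necessity)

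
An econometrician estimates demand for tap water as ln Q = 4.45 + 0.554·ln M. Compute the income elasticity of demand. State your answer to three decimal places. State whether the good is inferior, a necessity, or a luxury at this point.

0.554 (necessity)

In a log-linear demand, the coefficient on ln M is the income elasticity.
So η = 0.554.
0 < η < 1 ⇒ necessity.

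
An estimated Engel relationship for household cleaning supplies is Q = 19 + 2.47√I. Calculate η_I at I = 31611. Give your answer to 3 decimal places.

At I = 31611: Q = 458.153.
dQ/dI = 2.47/(2√I) = 0.00694621 at this income.
η = (dQ/dI)·(I/Q) = 0.00694621 × (31611/458.153) = 0.479.

0.479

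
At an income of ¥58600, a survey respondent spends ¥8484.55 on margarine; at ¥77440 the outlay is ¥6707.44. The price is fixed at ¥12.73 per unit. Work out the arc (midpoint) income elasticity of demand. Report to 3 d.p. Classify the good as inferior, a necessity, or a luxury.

-0.845 (inferior good)

With a constant price, Q₁ = 8484.55/12.73 = 666.500 and Q₂ = 6707.44/12.73 = 526.900 (equivalently, work directly with expenditure since P cancels).
Midpoint %ΔQ = (6707.44 − 8484.55)/7595.99 = -0.23395; midpoint %ΔI = (77440 − 58600)/68020 = 0.27698.
η = -0.23395 / 0.27698 = -0.845.
η < 0 ⇒ inferior good.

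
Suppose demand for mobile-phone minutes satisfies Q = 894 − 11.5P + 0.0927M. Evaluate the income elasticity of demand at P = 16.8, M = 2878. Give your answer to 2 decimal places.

At P = 16.8, M = 2878: Q = 967.591.
Holding P constant, ∂Q/∂M = 0.0927.
η_M = (∂Q/∂M)·(M/Q) = 0.0927 × (2878/967.591) = 0.28.

0.28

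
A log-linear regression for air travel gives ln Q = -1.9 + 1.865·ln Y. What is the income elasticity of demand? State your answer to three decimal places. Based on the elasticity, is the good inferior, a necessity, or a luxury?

1.865 (luxury)

In a log-linear demand, the coefficient on ln Y is the income elasticity.
So η = 1.865.
η > 1 ⇒ luxury.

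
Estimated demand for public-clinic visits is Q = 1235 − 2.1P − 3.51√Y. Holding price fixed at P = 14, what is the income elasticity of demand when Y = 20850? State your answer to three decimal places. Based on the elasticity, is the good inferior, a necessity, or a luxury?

At P = 14, Y = 20850: Q = 698.773.
Holding P constant, ∂Q/∂Y = -3.51/(2√Y) = -0.0121541.
η_Y = (∂Q/∂Y)·(Y/Q) = -0.0121541 × (20850/698.773) = -0.363.
Since η < 0, this is an inferior good.

-0.363 (inferior good)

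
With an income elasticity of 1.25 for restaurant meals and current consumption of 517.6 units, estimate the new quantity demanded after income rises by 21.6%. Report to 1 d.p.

%ΔQ ≈ η × %ΔI = 1.25 × 21.6% = 27%.
New Q ≈ 517.6 × (1 + 0.27) = 657.4.

657.4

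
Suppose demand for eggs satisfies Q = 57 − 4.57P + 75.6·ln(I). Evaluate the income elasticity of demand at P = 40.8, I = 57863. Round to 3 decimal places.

0.108

At P = 40.8, I = 57863: Q = 699.561.
Holding P constant, ∂Q/∂I = 75.6/I = 0.00130653.
η_I = (∂Q/∂I)·(I/Q) = 0.00130653 × (57863/699.561) = 0.108.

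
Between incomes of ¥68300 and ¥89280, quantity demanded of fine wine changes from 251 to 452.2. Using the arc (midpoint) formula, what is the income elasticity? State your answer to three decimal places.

ΔQ = 452.2 − 251 = 201.2; midpoint Q̄ = (251 + 452.2)/2 = 351.6.
ΔI = 89280 − 68300 = 20980; midpoint Ī = (68300 + 89280)/2 = 78790.
η = (ΔQ/Q̄) ÷ (ΔI/Ī) = (201.2/351.6) ÷ (20980/78790) = 2.149.

2.149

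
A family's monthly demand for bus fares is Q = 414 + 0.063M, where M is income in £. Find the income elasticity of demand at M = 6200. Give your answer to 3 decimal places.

At M = 6200: Q = 804.600.
dQ/dM = 0.063.
η = (dQ/dM)·(M/Q) = 0.063 × (6200/804.600) = 0.485.

0.485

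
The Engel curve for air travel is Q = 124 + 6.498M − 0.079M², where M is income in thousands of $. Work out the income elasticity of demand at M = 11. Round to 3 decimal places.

0.282

At M = 11: Q = 185.9190.
dQ/dM = 6.498 − 0.158M = 4.76000.
η = (dQ/dM)·(M/Q) = 4.76000 × (11/185.9190) = 0.282.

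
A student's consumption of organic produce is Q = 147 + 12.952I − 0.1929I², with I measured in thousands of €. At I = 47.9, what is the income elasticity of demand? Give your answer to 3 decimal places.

-0.815

At I = 47.9: Q = 324.8091.
dQ/dI = 12.952 − 0.3858I = -5.52782.
η = (dQ/dI)·(I/Q) = -5.52782 × (47.9/324.8091) = -0.815.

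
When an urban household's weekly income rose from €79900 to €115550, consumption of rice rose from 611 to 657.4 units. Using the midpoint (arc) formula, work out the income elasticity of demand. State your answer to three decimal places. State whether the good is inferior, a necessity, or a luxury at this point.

ΔQ = 657.4 − 611 = 46.4; midpoint Q̄ = (611 + 657.4)/2 = 634.2.
ΔI = 115550 − 79900 = 35650; midpoint Ī = (79900 + 115550)/2 = 97725.
η = (ΔQ/Q̄) ÷ (ΔI/Ī) = (46.4/634.2) ÷ (35650/97725) = 0.201.
0 < η < 1 ⇒ necessity.

0.201 (necessity)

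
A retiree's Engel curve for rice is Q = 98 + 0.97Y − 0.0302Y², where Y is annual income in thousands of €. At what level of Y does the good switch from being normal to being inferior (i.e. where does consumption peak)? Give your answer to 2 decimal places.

16.06

dQ/dY = 0.97 − 0.0604Y.
The good is inferior where dQ/dY < 0. Setting dQ/dY = 0 gives Y = 0.97 / 0.0604 = 16.06.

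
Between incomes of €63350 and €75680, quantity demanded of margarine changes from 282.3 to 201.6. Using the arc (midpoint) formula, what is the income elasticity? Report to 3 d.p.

-1.880

ΔQ = 201.6 − 282.3 = -80.7; midpoint Q̄ = (282.3 + 201.6)/2 = 241.95.
ΔI = 75680 − 63350 = 12330; midpoint Ī = (63350 + 75680)/2 = 69515.
η = (ΔQ/Q̄) ÷ (ΔI/Ī) = (-80.7/241.95) ÷ (12330/69515) = -1.880.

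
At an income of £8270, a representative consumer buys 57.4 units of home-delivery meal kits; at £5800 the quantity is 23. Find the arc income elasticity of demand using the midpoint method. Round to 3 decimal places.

ΔQ = 23 − 57.4 = -34.4; midpoint Q̄ = (57.4 + 23)/2 = 40.2.
ΔI = 5800 − 8270 = -2470; midpoint Ī = (8270 + 5800)/2 = 7035.
η = (ΔQ/Q̄) ÷ (ΔI/Ī) = (-34.4/40.2) ÷ (-2470/7035) = 2.437.

2.437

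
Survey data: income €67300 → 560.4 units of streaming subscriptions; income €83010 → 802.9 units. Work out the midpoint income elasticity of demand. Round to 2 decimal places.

ΔQ = 802.9 − 560.4 = 242.5; midpoint Q̄ = (560.4 + 802.9)/2 = 681.65.
ΔI = 83010 − 67300 = 15710; midpoint Ī = (67300 + 83010)/2 = 75155.
η = (ΔQ/Q̄) ÷ (ΔI/Ī) = (242.5/681.65) ÷ (15710/75155) = 1.70.

1.70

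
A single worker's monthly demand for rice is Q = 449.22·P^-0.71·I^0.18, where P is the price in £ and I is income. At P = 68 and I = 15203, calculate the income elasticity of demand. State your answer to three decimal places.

0.180

For a multiplicative demand Q = A·P^α·I^β, the income elasticity is β everywhere.
Here β = 0.18, so η = 0.180.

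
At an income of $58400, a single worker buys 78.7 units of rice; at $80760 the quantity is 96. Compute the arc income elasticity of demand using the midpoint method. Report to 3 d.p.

ΔQ = 96 − 78.7 = 17.3; midpoint Q̄ = (78.7 + 96)/2 = 87.35.
ΔI = 80760 − 58400 = 22360; midpoint Ī = (58400 + 80760)/2 = 69580.
η = (ΔQ/Q̄) ÷ (ΔI/Ī) = (17.3/87.35) ÷ (22360/69580) = 0.616.

0.616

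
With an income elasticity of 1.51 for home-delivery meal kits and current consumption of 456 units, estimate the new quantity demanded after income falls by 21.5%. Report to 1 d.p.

%ΔQ ≈ η × %ΔI = 1.51 × (-21.5%) = -32.465%.
New Q ≈ 456 × (1 − 0.32465) = 308.0.

308.0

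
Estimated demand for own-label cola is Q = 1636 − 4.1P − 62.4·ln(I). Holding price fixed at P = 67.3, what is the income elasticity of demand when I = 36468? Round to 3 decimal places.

At P = 67.3, I = 36468: Q = 704.609.
Holding P constant, ∂Q/∂I = -62.4/I = -0.00171109.
η_I = (∂Q/∂I)·(I/Q) = -0.00171109 × (36468/704.609) = -0.089.

-0.089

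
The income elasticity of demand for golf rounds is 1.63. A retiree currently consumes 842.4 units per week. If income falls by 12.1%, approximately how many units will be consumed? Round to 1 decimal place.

676.3

%ΔQ ≈ η × %ΔI = 1.63 × (-12.1%) = -19.723%.
New Q ≈ 842.4 × (1 − 0.19723) = 676.3.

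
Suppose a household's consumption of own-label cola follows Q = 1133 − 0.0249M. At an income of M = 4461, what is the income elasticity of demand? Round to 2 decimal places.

At M = 4461: Q = 1021.921.
dQ/dM = −0.0249.
η = (dQ/dM)·(M/Q) = -0.0249 × (4461/1021.921) = -0.11.

-0.11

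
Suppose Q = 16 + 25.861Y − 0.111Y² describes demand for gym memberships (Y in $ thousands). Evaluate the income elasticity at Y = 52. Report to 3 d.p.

At Y = 52: Q = 1060.6280.
dQ/dY = 25.861 − 0.222Y = 14.31700.
η = (dQ/dY)·(Y/Q) = 14.31700 × (52/1060.6280) = 0.702.

0.702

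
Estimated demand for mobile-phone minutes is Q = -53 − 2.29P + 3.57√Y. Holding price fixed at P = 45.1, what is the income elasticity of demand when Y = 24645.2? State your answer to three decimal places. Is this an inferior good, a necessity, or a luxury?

At P = 45.1, Y = 24645.2: Q = 404.168.
Holding P constant, ∂Q/∂Y = 3.57/(2√Y) = 0.0113703.
η_Y = (∂Q/∂Y)·(Y/Q) = 0.0113703 × (24645.2/404.168) = 0.693.
Since 0 < η < 1, this is a necessity.

0.693 (necessity)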